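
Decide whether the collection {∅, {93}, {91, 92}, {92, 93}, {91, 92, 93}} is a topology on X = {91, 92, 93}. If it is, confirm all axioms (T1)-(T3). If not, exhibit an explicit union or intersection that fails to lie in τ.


τ is NOT a topology on X.

Axiom (T1): ∅ ∈ τ? Yes; X ∈ τ? Yes.
Axiom (T2/T3): check pairwise unions and intersections of members of τ.
Counterexample for (T3): {91, 92} ∩ {92, 93} = {92} ∉ τ. Therefore τ is NOT a topology.


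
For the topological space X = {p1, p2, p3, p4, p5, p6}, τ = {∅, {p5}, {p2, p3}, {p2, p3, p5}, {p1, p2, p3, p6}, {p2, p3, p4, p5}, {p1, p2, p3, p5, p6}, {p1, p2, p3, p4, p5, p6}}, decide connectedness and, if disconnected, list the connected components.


(X, τ) is connected.

Find clopen sets (U ∈ τ with X ∖ U ∈ τ):
  U = ∅, X ∖ U = {p1, p2, p3, p4, p5, p6} — both open, so U is clopen.
  U = {p1, p2, p3, p4, p5, p6}, X ∖ U = ∅ — both open, so U is clopen.
Only trivial clopens (∅ and X) exist, so (X, τ) is connected.
Compute connected components by grouping points that agree on all clopens:
  component: {p1, p2, p3, p4, p5, p6}


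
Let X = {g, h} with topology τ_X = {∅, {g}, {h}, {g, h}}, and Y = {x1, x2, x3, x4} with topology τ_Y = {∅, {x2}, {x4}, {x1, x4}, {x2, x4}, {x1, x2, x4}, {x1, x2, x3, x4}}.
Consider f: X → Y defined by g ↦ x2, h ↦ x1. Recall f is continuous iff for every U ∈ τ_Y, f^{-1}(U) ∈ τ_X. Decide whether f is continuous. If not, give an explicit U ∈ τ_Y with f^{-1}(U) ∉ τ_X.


f IS continuous.

Compute f^{-1}(U) for each U ∈ τ_Y:
  U = ∅: f^{-1}(U) = ∅ ∈ τ_X ✓.
  U = {x2}: f^{-1}(U) = {g} ∈ τ_X ✓.
  U = {x4}: f^{-1}(U) = ∅ ∈ τ_X ✓.
  U = {x1, x4}: f^{-1}(U) = {h} ∈ τ_X ✓.
  U = {x2, x4}: f^{-1}(U) = {g} ∈ τ_X ✓.
  U = {x1, x2, x4}: f^{-1}(U) = {g, h} ∈ τ_X ✓.
  U = {x1, x2, x3, x4}: f^{-1}(U) = {g, h} ∈ τ_X ✓.
Every preimage lies in τ_X, so f IS continuous.


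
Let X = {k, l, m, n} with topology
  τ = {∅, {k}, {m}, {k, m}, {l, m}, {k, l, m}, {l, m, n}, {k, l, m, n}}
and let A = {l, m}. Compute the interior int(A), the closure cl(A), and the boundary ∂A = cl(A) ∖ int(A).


int(A) = {l, m}, cl(A) = {l, m, n}, ∂A = {n}.

Closed sets in (X, τ) are complements of opens:
  closed(X, τ) = {∅, {k}, {n}, {k, n}, {l, n}, {k, l, n}, {l, m, n}, {k, l, m, n}}.
int(A) = ⋃ {U ∈ τ : U ⊆ A}. Opens contained in A: ∅, {m}, {l, m}.
Taking the union of these: int(A) = {l, m}.
cl(A) = ⋂ {C closed : A ⊆ C}. Closed sets containing A: {l, m, n}, {k, l, m, n}.
Intersecting these: cl(A) = {l, m, n}.
∂A = cl(A) ∖ int(A) = {l, m, n} ∖ {l, m} = {n}.


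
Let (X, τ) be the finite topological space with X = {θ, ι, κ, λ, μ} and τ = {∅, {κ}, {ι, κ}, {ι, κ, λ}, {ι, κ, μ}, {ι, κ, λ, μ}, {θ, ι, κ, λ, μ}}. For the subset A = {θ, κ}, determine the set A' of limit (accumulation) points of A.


A' = {θ, ι, λ, μ}

For each x ∈ X, list the open sets U ∈ τ with x ∈ U, then check whether U ∩ (A ∖ {x}) ≠ ∅ for every such U.
  x = θ: opens ∋ x are {θ, ι, κ, λ, μ}; each meets A ∖ {θ}, so x IS a limit point.
  x = ι: opens ∋ x are {ι, κ}, {ι, κ, λ}, {ι, κ, μ}, {ι, κ, λ, μ}, {θ, ι, κ, λ, μ}; each meets A ∖ {ι}, so x IS a limit point.
  x = κ: open {κ} ∋ x has {κ} ∩ (A ∖ {κ}) = ∅, so x is NOT a limit point.
  x = λ: opens ∋ x are {ι, κ, λ}, {ι, κ, λ, μ}, {θ, ι, κ, λ, μ}; each meets A ∖ {λ}, so x IS a limit point.
  x = μ: opens ∋ x are {ι, κ, μ}, {ι, κ, λ, μ}, {θ, ι, κ, λ, μ}; each meets A ∖ {μ}, so x IS a limit point.
Collecting: A' = {θ, ι, λ, μ}.


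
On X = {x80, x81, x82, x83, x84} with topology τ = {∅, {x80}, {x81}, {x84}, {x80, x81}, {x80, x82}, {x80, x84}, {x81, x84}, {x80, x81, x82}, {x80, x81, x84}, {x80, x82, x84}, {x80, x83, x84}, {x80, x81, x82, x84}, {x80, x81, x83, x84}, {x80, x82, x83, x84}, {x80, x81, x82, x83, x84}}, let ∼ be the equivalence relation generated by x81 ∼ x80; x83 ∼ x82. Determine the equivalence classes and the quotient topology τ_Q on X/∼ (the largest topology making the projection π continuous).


X/∼ = {[x80=x81], [x82=x83], [x84]}; |τ_Q| = 5.

Equivalence classes: [x80=x81], [x82=x83], [x84].
Quotient map π: X → X/∼ sends x80 ↦ [x80=x81], x81 ↦ [x80=x81], x82 ↦ [x82=x83], x83 ↦ [x82=x83], x84 ↦ [x84].
For each subset V ⊆ X/∼, compute π^{-1}(V) ⊆ X and check whether π^{-1}(V) ∈ τ. V is open in τ_Q iff π^{-1}(V) ∈ τ.
  V = {}: π^{-1}(V) = ∅ ∈ τ ✓.
  V = {[x80=x81]}: π^{-1}(V) = {x80, x81} ∈ τ ✓.
  V = {[x82=x83]}: π^{-1}(V) = {x82, x83} ∉ τ ✗.
  V = {[x80=x81], [x82=x83]}: π^{-1}(V) = {x80, x81, x82, x83} ∉ τ ✗.
  V = {[x84]}: π^{-1}(V) = {x84} ∈ τ ✓.
  V = {[x80=x81], [x84]}: π^{-1}(V) = {x80, x81, x84} ∈ τ ✓.
  V = {[x82=x83], [x84]}: π^{-1}(V) = {x82, x83, x84} ∉ τ ✗.
  V = {[x80=x81], [x82=x83], [x84]}: π^{-1}(V) = {x80, x81, x82, x83, x84} ∈ τ ✓.
Open sets in the quotient: τ_Q = {{}, {[x80=x81]}, {[x84]}, {[x80=x81], [x84]}, {[x80=x81], [x82=x83], [x84]}} (5 elements).


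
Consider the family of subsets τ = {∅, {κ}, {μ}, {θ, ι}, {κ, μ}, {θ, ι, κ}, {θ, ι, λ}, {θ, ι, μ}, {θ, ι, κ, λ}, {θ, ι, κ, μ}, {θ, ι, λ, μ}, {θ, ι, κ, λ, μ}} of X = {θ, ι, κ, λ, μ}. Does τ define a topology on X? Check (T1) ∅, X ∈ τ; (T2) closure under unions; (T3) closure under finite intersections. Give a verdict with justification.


τ IS a topology on X.

Axiom (T1): ∅ ∈ τ? Yes; X ∈ τ? Yes.
Axiom (T2/T3): check pairwise unions and intersections of members of τ.
All pairwise intersections and unions checked — each lies in τ. Therefore τ satisfies (T1), (T2), (T3): it IS a topology on X.


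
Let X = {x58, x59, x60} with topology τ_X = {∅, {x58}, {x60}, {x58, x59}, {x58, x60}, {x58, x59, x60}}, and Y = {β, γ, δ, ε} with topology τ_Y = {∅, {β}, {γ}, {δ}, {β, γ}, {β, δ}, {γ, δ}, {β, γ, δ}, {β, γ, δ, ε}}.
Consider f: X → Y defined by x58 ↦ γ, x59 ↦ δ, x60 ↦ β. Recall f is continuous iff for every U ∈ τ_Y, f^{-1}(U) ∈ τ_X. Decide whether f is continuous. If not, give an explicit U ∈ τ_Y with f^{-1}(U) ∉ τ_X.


f is NOT continuous.

Compute f^{-1}(U) for each U ∈ τ_Y:
  U = ∅: f^{-1}(U) = ∅ ∈ τ_X ✓.
  U = {β}: f^{-1}(U) = {x60} ∈ τ_X ✓.
  U = {γ}: f^{-1}(U) = {x58} ∈ τ_X ✓.
  U = {δ}: f^{-1}(U) = {x59} ∉ τ_X ✗.
  U = {β, γ}: f^{-1}(U) = {x58, x60} ∈ τ_X ✓.
  U = {β, δ}: f^{-1}(U) = {x59, x60} ∉ τ_X ✗.
  U = {γ, δ}: f^{-1}(U) = {x58, x59} ∈ τ_X ✓.
  U = {β, γ, δ}: f^{-1}(U) = {x58, x59, x60} ∈ τ_X ✓.
  U = {β, γ, δ, ε}: f^{-1}(U) = {x58, x59, x60} ∈ τ_X ✓.
Found U = {δ} with f^{-1}(U) = {x59} not in τ_X. Therefore f is NOT continuous.


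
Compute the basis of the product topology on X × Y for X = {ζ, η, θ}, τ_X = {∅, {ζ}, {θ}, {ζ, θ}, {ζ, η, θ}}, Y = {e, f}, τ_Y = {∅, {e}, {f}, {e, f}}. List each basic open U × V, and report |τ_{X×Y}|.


Basis B = {∅ × ∅, {ζ} × {e}, {ζ} × {f}, {θ} × {e}, {θ} × {f}, {ζ} × {e, f}, {ζ, θ} × {e}, {ζ, θ} × {f}, {θ} × {e, f}, {ζ, η, θ} × {e}, {ζ, η, θ} × {f}, {ζ, θ} × {e, f}, {ζ, η, θ} × {e, f}}; |τ_{X×Y}| = 25.

Enumerate products U × V with U ∈ τ_X, V ∈ τ_Y (deduplicated):
  ∅ × ∅ = {} (∅)
  {ζ} × {e} = {(ζ,e)}
  {ζ} × {f} = {(ζ,f)}
  {θ} × {e} = {(θ,e)}
  {θ} × {f} = {(θ,f)}
  {ζ} × {e, f} = {(ζ,e), (ζ,f)}
  {ζ, θ} × {e} = {(ζ,e), (θ,e)}
  {ζ, θ} × {f} = {(ζ,f), (θ,f)}
  {θ} × {e, f} = {(θ,e), (θ,f)}
  {ζ, η, θ} × {e} = {(ζ,e), (η,e), (θ,e)}
  {ζ, η, θ} × {f} = {(ζ,f), (η,f), (θ,f)}
  {ζ, θ} × {e, f} = {(ζ,e), (ζ,f), (θ,e), (θ,f)}
  {ζ, η, θ} × {e, f} = {(ζ,e), (ζ,f), (η,e), (η,f), (θ,e), (θ,f)}
These 13 distinct sets form the basis B.
Close under arbitrary unions to get τ_{X×Y}; counting gives |τ_{X×Y}| = 25.


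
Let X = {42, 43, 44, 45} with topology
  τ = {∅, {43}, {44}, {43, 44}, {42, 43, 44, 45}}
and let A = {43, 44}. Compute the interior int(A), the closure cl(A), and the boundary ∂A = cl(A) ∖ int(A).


int(A) = {43, 44}, cl(A) = {42, 43, 44, 45}, ∂A = {42, 45}.

Closed sets in (X, τ) are complements of opens:
  closed(X, τ) = {∅, {42, 45}, {42, 43, 45}, {42, 44, 45}, {42, 43, 44, 45}}.
int(A) = ⋃ {U ∈ τ : U ⊆ A}. Opens contained in A: ∅, {43}, {44}, {43, 44}.
Taking the union of these: int(A) = {43, 44}.
cl(A) = ⋂ {C closed : A ⊆ C}. Closed sets containing A: {42, 43, 44, 45}.
Intersecting these: cl(A) = {42, 43, 44, 45}.
∂A = cl(A) ∖ int(A) = {42, 43, 44, 45} ∖ {43, 44} = {42, 45}.


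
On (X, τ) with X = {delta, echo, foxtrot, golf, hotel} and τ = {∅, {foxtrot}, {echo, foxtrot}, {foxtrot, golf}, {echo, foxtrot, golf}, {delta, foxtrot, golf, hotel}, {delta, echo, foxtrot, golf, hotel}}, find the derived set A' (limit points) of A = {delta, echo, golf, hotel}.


A' = {delta, hotel}

For each x ∈ X, list the open sets U ∈ τ with x ∈ U, then check whether U ∩ (A ∖ {x}) ≠ ∅ for every such U.
  x = delta: opens ∋ x are {delta, foxtrot, golf, hotel}, {delta, echo, foxtrot, golf, hotel}; each meets A ∖ {delta}, so x IS a limit point.
  x = echo: open {echo, foxtrot} ∋ x has {echo, foxtrot} ∩ (A ∖ {echo}) = ∅, so x is NOT a limit point.
  x = foxtrot: open {foxtrot} ∋ x has {foxtrot} ∩ (A ∖ {foxtrot}) = ∅, so x is NOT a limit point.
  x = golf: open {foxtrot, golf} ∋ x has {foxtrot, golf} ∩ (A ∖ {golf}) = ∅, so x is NOT a limit point.
  x = hotel: opens ∋ x are {delta, foxtrot, golf, hotel}, {delta, echo, foxtrot, golf, hotel}; each meets A ∖ {hotel}, so x IS a limit point.
Collecting: A' = {delta, hotel}.


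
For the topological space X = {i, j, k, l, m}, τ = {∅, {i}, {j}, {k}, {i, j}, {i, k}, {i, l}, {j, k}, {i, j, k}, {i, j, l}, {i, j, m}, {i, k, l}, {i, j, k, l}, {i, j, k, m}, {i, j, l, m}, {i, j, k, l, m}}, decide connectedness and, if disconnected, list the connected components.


(X, τ) is disconnected; components = [{k}, {i, j, l, m}].

Find clopen sets (U ∈ τ with X ∖ U ∈ τ):
  U = ∅, X ∖ U = {i, j, k, l, m} — both open, so U is clopen.
  U = {k}, X ∖ U = {i, j, l, m} — both open, so U is clopen.
  U = {i, j, l, m}, X ∖ U = {k} — both open, so U is clopen.
  U = {i, j, k, l, m}, X ∖ U = ∅ — both open, so U is clopen.
Nontrivial clopen(s) exist: e.g. {i, j, l, m}. So (X, τ) is disconnected.
Compute connected components by grouping points that agree on all clopens:
  component: {k}
  component: {i, j, l, m}


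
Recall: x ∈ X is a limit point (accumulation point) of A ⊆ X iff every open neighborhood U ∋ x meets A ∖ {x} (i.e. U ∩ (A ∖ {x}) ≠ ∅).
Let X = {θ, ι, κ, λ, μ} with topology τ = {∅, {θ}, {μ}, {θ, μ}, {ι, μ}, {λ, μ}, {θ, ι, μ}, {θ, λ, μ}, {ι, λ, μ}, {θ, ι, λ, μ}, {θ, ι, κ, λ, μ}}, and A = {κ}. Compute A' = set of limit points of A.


A' = ∅

For each x ∈ X, list the open sets U ∈ τ with x ∈ U, then check whether U ∩ (A ∖ {x}) ≠ ∅ for every such U.
  x = θ: open {θ} ∋ x has {θ} ∩ (A ∖ {θ}) = ∅, so x is NOT a limit point.
  x = ι: open {ι, μ} ∋ x has {ι, μ} ∩ (A ∖ {ι}) = ∅, so x is NOT a limit point.
  x = κ: open {θ, ι, κ, λ, μ} ∋ x has {θ, ι, κ, λ, μ} ∩ (A ∖ {κ}) = ∅, so x is NOT a limit point.
  x = λ: open {λ, μ} ∋ x has {λ, μ} ∩ (A ∖ {λ}) = ∅, so x is NOT a limit point.
  x = μ: open {μ} ∋ x has {μ} ∩ (A ∖ {μ}) = ∅, so x is NOT a limit point.
Collecting: A' = ∅.


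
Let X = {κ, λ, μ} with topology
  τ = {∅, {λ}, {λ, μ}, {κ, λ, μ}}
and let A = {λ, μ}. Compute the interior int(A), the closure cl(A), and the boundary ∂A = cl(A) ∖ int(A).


int(A) = {λ, μ}, cl(A) = {κ, λ, μ}, ∂A = {κ}.

Closed sets in (X, τ) are complements of opens:
  closed(X, τ) = {∅, {κ}, {κ, μ}, {κ, λ, μ}}.
int(A) = ⋃ {U ∈ τ : U ⊆ A}. Opens contained in A: ∅, {λ}, {λ, μ}.
Taking the union of these: int(A) = {λ, μ}.
cl(A) = ⋂ {C closed : A ⊆ C}. Closed sets containing A: {κ, λ, μ}.
Intersecting these: cl(A) = {κ, λ, μ}.
∂A = cl(A) ∖ int(A) = {κ, λ, μ} ∖ {λ, μ} = {κ}.


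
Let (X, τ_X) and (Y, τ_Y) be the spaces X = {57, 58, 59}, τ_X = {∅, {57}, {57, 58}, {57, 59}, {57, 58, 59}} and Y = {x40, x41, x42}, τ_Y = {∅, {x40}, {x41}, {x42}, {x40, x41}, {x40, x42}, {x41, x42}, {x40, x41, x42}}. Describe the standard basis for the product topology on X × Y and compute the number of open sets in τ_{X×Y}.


Basis B = {∅ × ∅, {57} × {x40}, {57} × {x41}, {57} × {x42}, {57} × {x40, x41}, {57} × {x40, x42}, {57, 58} × {x40}, {57, 59} × {x40}, {57} × {x41, x42}, {57, 58} × {x41}, {57, 59} × {x41}, {57, 58} × {x42}, {57, 59} × {x42}, {57} × {x40, x41, x42}, {57, 58, 59} × {x40}, {57, 58, 59} × {x41}, {57, 58, 59} × {x42}, {57, 58} × {x40, x41}, {57, 59} × {x40, x41}, {57, 58} × {x40, x42}, {57, 59} × {x40, x42}, {57, 58} × {x41, x42}, {57, 59} × {x41, x42}, {57, 58} × {x40, x41, x42}, {57, 59} × {x40, x41, x42}, {57, 58, 59} × {x40, x41}, {57, 58, 59} × {x40, x42}, {57, 58, 59} × {x41, x42}, {57, 58, 59} × {x40, x41, x42}}; |τ_{X×Y}| = 125.

Enumerate products U × V with U ∈ τ_X, V ∈ τ_Y (deduplicated):
  ∅ × ∅ = {} (∅)
  {57} × {x40} = {(57,x40)}
  {57} × {x41} = {(57,x41)}
  {57} × {x42} = {(57,x42)}
  {57} × {x40, x41} = {(57,x40), (57,x41)}
  {57} × {x40, x42} = {(57,x40), (57,x42)}
  {57, 58} × {x40} = {(57,x40), (58,x40)}
  {57, 59} × {x40} = {(57,x40), (59,x40)}
  {57} × {x41, x42} = {(57,x41), (57,x42)}
  {57, 58} × {x41} = {(57,x41), (58,x41)}
  {57, 59} × {x41} = {(57,x41), (59,x41)}
  {57, 58} × {x42} = {(57,x42), (58,x42)}
  {57, 59} × {x42} = {(57,x42), (59,x42)}
  {57} × {x40, x41, x42} = {(57,x40), (57,x41), (57,x42)}
  {57, 58, 59} × {x40} = {(57,x40), (58,x40), (59,x40)}
  {57, 58, 59} × {x41} = {(57,x41), (58,x41), (59,x41)}
  {57, 58, 59} × {x42} = {(57,x42), (58,x42), (59,x42)}
  {57, 58} × {x40, x41} = {(57,x40), (57,x41), (58,x40), (58,x41)}
  {57, 59} × {x40, x41} = {(57,x40), (57,x41), (59,x40), (59,x41)}
  {57, 58} × {x40, x42} = {(57,x40), (57,x42), (58,x40), (58,x42)}
  {57, 59} × {x40, x42} = {(57,x40), (57,x42), (59,x40), (59,x42)}
  {57, 58} × {x41, x42} = {(57,x41), (57,x42), (58,x41), (58,x42)}
  {57, 59} × {x41, x42} = {(57,x41), (57,x42), (59,x41), (59,x42)}
  {57, 58} × {x40, x41, x42} = {(57,x40), (57,x41), (57,x42), (58,x40), (58,x41), (58,x42)}
  {57, 59} × {x40, x41, x42} = {(57,x40), (57,x41), (57,x42), (59,x40), (59,x41), (59,x42)}
  {57, 58, 59} × {x40, x41} = {(57,x40), (57,x41), (58,x40), (58,x41), (59,x40), (59,x41)}
  {57, 58, 59} × {x40, x42} = {(57,x40), (57,x42), (58,x40), (58,x42), (59,x40), (59,x42)}
  {57, 58, 59} × {x41, x42} = {(57,x41), (57,x42), (58,x41), (58,x42), (59,x41), (59,x42)}
  {57, 58, 59} × {x40, x41, x42} = {(57,x40), (57,x41), (57,x42), (58,x40), (58,x41), (58,x42), (59,x40), (59,x41), (59,x42)}
These 29 distinct sets form the basis B.
Close under arbitrary unions to get τ_{X×Y}; counting gives |τ_{X×Y}| = 125.


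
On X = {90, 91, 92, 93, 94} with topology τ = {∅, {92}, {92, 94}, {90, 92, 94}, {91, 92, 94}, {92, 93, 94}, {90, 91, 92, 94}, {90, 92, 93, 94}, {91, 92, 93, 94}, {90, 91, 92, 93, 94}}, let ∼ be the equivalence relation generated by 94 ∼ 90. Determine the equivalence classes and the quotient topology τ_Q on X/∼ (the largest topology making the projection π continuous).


X/∼ = {[90=94], [91], [92], [93]}; |τ_Q| = 6.

Equivalence classes: [90=94], [91], [92], [93].
Quotient map π: X → X/∼ sends 90 ↦ [90=94], 91 ↦ [91], 92 ↦ [92], 93 ↦ [93], 94 ↦ [90=94].
For each subset V ⊆ X/∼, compute π^{-1}(V) ⊆ X and check whether π^{-1}(V) ∈ τ. V is open in τ_Q iff π^{-1}(V) ∈ τ.
  V = {}: π^{-1}(V) = ∅ ∈ τ ✓.
  V = {[90=94]}: π^{-1}(V) = {90, 94} ∉ τ ✗.
  V = {[91]}: π^{-1}(V) = {91} ∉ τ ✗.
  V = {[90=94], [91]}: π^{-1}(V) = {90, 91, 94} ∉ τ ✗.
  V = {[92]}: π^{-1}(V) = {92} ∈ τ ✓.
  V = {[90=94], [92]}: π^{-1}(V) = {90, 92, 94} ∈ τ ✓.
  V = {[91], [92]}: π^{-1}(V) = {91, 92} ∉ τ ✗.
  V = {[90=94], [91], [92]}: π^{-1}(V) = {90, 91, 92, 94} ∈ τ ✓.
  V = {[93]}: π^{-1}(V) = {93} ∉ τ ✗.
  V = {[90=94], [93]}: π^{-1}(V) = {90, 93, 94} ∉ τ ✗.
  V = {[91], [93]}: π^{-1}(V) = {91, 93} ∉ τ ✗.
  V = {[90=94], [91], [93]}: π^{-1}(V) = {90, 91, 93, 94} ∉ τ ✗.
  V = {[92], [93]}: π^{-1}(V) = {92, 93} ∉ τ ✗.
  V = {[90=94], [92], [93]}: π^{-1}(V) = {90, 92, 93, 94} ∈ τ ✓.
  V = {[91], [92], [93]}: π^{-1}(V) = {91, 92, 93} ∉ τ ✗.
  V = {[90=94], [91], [92], [93]}: π^{-1}(V) = {90, 91, 92, 93, 94} ∈ τ ✓.
Open sets in the quotient: τ_Q = {{}, {[92]}, {[90=94], [92]}, {[90=94], [91], [92]}, {[90=94], [92], [93]}, {[90=94], [91], [92], [93]}} (6 elements).


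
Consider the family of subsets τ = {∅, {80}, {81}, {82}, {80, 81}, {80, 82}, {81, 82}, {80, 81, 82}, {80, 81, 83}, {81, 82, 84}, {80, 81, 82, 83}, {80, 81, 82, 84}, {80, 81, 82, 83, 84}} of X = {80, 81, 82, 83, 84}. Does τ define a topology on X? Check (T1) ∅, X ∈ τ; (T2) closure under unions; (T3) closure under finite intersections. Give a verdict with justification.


τ IS a topology on X.

Axiom (T1): ∅ ∈ τ? Yes; X ∈ τ? Yes.
Axiom (T2/T3): check pairwise unions and intersections of members of τ.
All pairwise intersections and unions checked — each lies in τ. Therefore τ satisfies (T1), (T2), (T3): it IS a topology on X.


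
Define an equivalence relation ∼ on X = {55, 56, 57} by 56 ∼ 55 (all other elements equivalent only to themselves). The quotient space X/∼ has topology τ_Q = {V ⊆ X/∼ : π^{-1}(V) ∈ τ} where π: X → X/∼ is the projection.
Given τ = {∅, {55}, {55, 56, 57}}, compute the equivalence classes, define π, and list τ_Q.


X/∼ = {[55=56], [57]}; |τ_Q| = 2.

Equivalence classes: [55=56], [57].
Quotient map π: X → X/∼ sends 55 ↦ [55=56], 56 ↦ [55=56], 57 ↦ [57].
For each subset V ⊆ X/∼, compute π^{-1}(V) ⊆ X and check whether π^{-1}(V) ∈ τ. V is open in τ_Q iff π^{-1}(V) ∈ τ.
  V = {}: π^{-1}(V) = ∅ ∈ τ ✓.
  V = {[55=56]}: π^{-1}(V) = {55, 56} ∉ τ ✗.
  V = {[57]}: π^{-1}(V) = {57} ∉ τ ✗.
  V = {[55=56], [57]}: π^{-1}(V) = {55, 56, 57} ∈ τ ✓.
Open sets in the quotient: τ_Q = {{}, {[55=56], [57]}} (2 elements).


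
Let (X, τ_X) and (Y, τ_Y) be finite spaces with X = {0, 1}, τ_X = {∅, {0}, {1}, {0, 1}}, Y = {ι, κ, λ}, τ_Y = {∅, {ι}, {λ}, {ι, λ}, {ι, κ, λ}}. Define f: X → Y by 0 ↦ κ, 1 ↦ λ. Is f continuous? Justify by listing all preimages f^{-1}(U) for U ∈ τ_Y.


f IS continuous.

Compute f^{-1}(U) for each U ∈ τ_Y:
  U = ∅: f^{-1}(U) = ∅ ∈ τ_X ✓.
  U = {ι}: f^{-1}(U) = ∅ ∈ τ_X ✓.
  U = {λ}: f^{-1}(U) = {1} ∈ τ_X ✓.
  U = {ι, λ}: f^{-1}(U) = {1} ∈ τ_X ✓.
  U = {ι, κ, λ}: f^{-1}(U) = {0, 1} ∈ τ_X ✓.
Every preimage lies in τ_X, so f IS continuous.


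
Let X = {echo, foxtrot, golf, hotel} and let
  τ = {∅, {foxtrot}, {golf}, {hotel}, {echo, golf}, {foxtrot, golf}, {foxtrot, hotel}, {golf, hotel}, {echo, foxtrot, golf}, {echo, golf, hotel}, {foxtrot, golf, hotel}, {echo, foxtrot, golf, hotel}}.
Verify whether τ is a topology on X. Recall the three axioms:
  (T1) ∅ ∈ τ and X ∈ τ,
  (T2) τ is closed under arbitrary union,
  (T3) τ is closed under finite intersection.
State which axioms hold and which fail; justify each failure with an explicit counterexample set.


τ IS a topology on X.

Axiom (T1): ∅ ∈ τ? Yes; X ∈ τ? Yes.
Axiom (T2/T3): check pairwise unions and intersections of members of τ.
All pairwise intersections and unions checked — each lies in τ. Therefore τ satisfies (T1), (T2), (T3): it IS a topology on X.


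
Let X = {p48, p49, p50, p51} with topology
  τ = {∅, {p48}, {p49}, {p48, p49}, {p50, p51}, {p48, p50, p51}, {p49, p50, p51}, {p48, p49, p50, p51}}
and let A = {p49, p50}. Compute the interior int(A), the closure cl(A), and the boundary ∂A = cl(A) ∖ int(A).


int(A) = {p49}, cl(A) = {p49, p50, p51}, ∂A = {p50, p51}.

Closed sets in (X, τ) are complements of opens:
  closed(X, τ) = {∅, {p48}, {p49}, {p48, p49}, {p50, p51}, {p48, p50, p51}, {p49, p50, p51}, {p48, p49, p50, p51}}.
int(A) = ⋃ {U ∈ τ : U ⊆ A}. Opens contained in A: ∅, {p49}.
Taking the union of these: int(A) = {p49}.
cl(A) = ⋂ {C closed : A ⊆ C}. Closed sets containing A: {p49, p50, p51}, {p48, p49, p50, p51}.
Intersecting these: cl(A) = {p49, p50, p51}.
∂A = cl(A) ∖ int(A) = {p49, p50, p51} ∖ {p49} = {p50, p51}.


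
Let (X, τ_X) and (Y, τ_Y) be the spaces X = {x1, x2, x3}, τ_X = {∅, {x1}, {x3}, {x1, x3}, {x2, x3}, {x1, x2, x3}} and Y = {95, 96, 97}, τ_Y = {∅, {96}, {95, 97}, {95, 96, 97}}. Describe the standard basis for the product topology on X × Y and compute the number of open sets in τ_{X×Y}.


Basis B = {∅ × ∅, {x1} × {96}, {x3} × {96}, {x1} × {95, 97}, {x1, x3} × {96}, {x2, x3} × {96}, {x3} × {95, 97}, {x1} × {95, 96, 97}, {x1, x2, x3} × {96}, {x3} × {95, 96, 97}, {x1, x3} × {95, 97}, {x2, x3} × {95, 97}, {x1, x3} × {95, 96, 97}, {x1, x2, x3} × {95, 97}, {x2, x3} × {95, 96, 97}, {x1, x2, x3} × {95, 96, 97}}; |τ_{X×Y}| = 36.

Enumerate products U × V with U ∈ τ_X, V ∈ τ_Y (deduplicated):
  ∅ × ∅ = {} (∅)
  {x1} × {96} = {(x1,96)}
  {x3} × {96} = {(x3,96)}
  {x1} × {95, 97} = {(x1,95), (x1,97)}
  {x1, x3} × {96} = {(x1,96), (x3,96)}
  {x2, x3} × {96} = {(x2,96), (x3,96)}
  {x3} × {95, 97} = {(x3,95), (x3,97)}
  {x1} × {95, 96, 97} = {(x1,95), (x1,96), (x1,97)}
  {x1, x2, x3} × {96} = {(x1,96), (x2,96), (x3,96)}
  {x3} × {95, 96, 97} = {(x3,95), (x3,96), (x3,97)}
  {x1, x3} × {95, 97} = {(x1,95), (x1,97), (x3,95), (x3,97)}
  {x2, x3} × {95, 97} = {(x2,95), (x2,97), (x3,95), (x3,97)}
  {x1, x3} × {95, 96, 97} = {(x1,95), (x1,96), (x1,97), (x3,95), (x3,96), (x3,97)}
  {x1, x2, x3} × {95, 97} = {(x1,95), (x1,97), (x2,95), (x2,97), (x3,95), (x3,97)}
  {x2, x3} × {95, 96, 97} = {(x2,95), (x2,96), (x2,97), (x3,95), (x3,96), (x3,97)}
  {x1, x2, x3} × {95, 96, 97} = {(x1,95), (x1,96), (x1,97), (x2,95), (x2,96), (x2,97), (x3,95), (x3,96), (x3,97)}
These 16 distinct sets form the basis B.
Close under arbitrary unions to get τ_{X×Y}; counting gives |τ_{X×Y}| = 36.


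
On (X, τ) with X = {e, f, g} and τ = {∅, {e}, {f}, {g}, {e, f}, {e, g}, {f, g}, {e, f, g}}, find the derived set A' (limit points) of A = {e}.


A' = ∅

For each x ∈ X, list the open sets U ∈ τ with x ∈ U, then check whether U ∩ (A ∖ {x}) ≠ ∅ for every such U.
  x = e: open {e} ∋ x has {e} ∩ (A ∖ {e}) = ∅, so x is NOT a limit point.
  x = f: open {f} ∋ x has {f} ∩ (A ∖ {f}) = ∅, so x is NOT a limit point.
  x = g: open {g} ∋ x has {g} ∩ (A ∖ {g}) = ∅, so x is NOT a limit point.
Collecting: A' = ∅.


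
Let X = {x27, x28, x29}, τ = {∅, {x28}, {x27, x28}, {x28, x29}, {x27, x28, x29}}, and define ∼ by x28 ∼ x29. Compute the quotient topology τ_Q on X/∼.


X/∼ = {[x27], [x28=x29]}; |τ_Q| = 3.

Equivalence classes: [x27], [x28=x29].
Quotient map π: X → X/∼ sends x27 ↦ [x27], x28 ↦ [x28=x29], x29 ↦ [x28=x29].
For each subset V ⊆ X/∼, compute π^{-1}(V) ⊆ X and check whether π^{-1}(V) ∈ τ. V is open in τ_Q iff π^{-1}(V) ∈ τ.
  V = {}: π^{-1}(V) = ∅ ∈ τ ✓.
  V = {[x27]}: π^{-1}(V) = {x27} ∉ τ ✗.
  V = {[x28=x29]}: π^{-1}(V) = {x28, x29} ∈ τ ✓.
  V = {[x27], [x28=x29]}: π^{-1}(V) = {x27, x28, x29} ∈ τ ✓.
Open sets in the quotient: τ_Q = {{}, {[x28=x29]}, {[x27], [x28=x29]}} (3 elements).


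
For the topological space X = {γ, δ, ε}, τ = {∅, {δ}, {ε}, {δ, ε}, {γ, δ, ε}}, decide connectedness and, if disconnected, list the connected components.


(X, τ) is connected.

Find clopen sets (U ∈ τ with X ∖ U ∈ τ):
  U = ∅, X ∖ U = {γ, δ, ε} — both open, so U is clopen.
  U = {γ, δ, ε}, X ∖ U = ∅ — both open, so U is clopen.
Only trivial clopens (∅ and X) exist, so (X, τ) is connected.
Compute connected components by grouping points that agree on all clopens:
  component: {γ, δ, ε}


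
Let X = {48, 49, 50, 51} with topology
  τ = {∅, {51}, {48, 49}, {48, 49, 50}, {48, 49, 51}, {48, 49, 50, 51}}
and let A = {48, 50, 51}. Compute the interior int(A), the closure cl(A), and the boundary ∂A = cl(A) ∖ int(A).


int(A) = {51}, cl(A) = {48, 49, 50, 51}, ∂A = {48, 49, 50}.

Closed sets in (X, τ) are complements of opens:
  closed(X, τ) = {∅, {50}, {51}, {50, 51}, {48, 49, 50}, {48, 49, 50, 51}}.
int(A) = ⋃ {U ∈ τ : U ⊆ A}. Opens contained in A: ∅, {51}.
Taking the union of these: int(A) = {51}.
cl(A) = ⋂ {C closed : A ⊆ C}. Closed sets containing A: {48, 49, 50, 51}.
Intersecting these: cl(A) = {48, 49, 50, 51}.
∂A = cl(A) ∖ int(A) = {48, 49, 50, 51} ∖ {51} = {48, 49, 50}.


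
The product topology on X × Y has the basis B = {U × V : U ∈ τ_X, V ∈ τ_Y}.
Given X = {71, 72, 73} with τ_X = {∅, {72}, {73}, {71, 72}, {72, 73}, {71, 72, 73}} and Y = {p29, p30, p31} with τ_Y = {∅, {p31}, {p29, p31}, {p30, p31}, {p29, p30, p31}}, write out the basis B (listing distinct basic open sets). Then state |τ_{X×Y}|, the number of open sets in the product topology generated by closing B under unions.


Basis B = {∅ × ∅, {72} × {p31}, {73} × {p31}, {71, 72} × {p31}, {72} × {p29, p31}, {72} × {p30, p31}, {72, 73} × {p31}, {73} × {p29, p31}, {73} × {p30, p31}, {71, 72, 73} × {p31}, {72} × {p29, p30, p31}, {73} × {p29, p30, p31}, {71, 72} × {p29, p31}, {71, 72} × {p30, p31}, {72, 73} × {p29, p31}, {72, 73} × {p30, p31}, {71, 72} × {p29, p30, p31}, {71, 72, 73} × {p29, p31}, {71, 72, 73} × {p30, p31}, {72, 73} × {p29, p30, p31}, {71, 72, 73} × {p29, p30, p31}}; |τ_{X×Y}| = 70.

Enumerate products U × V with U ∈ τ_X, V ∈ τ_Y (deduplicated):
  ∅ × ∅ = {} (∅)
  {72} × {p31} = {(72,p31)}
  {73} × {p31} = {(73,p31)}
  {71, 72} × {p31} = {(71,p31), (72,p31)}
  {72} × {p29, p31} = {(72,p29), (72,p31)}
  {72} × {p30, p31} = {(72,p30), (72,p31)}
  {72, 73} × {p31} = {(72,p31), (73,p31)}
  {73} × {p29, p31} = {(73,p29), (73,p31)}
  {73} × {p30, p31} = {(73,p30), (73,p31)}
  {71, 72, 73} × {p31} = {(71,p31), (72,p31), (73,p31)}
  {72} × {p29, p30, p31} = {(72,p29), (72,p30), (72,p31)}
  {73} × {p29, p30, p31} = {(73,p29), (73,p30), (73,p31)}
  {71, 72} × {p29, p31} = {(71,p29), (71,p31), (72,p29), (72,p31)}
  {71, 72} × {p30, p31} = {(71,p30), (71,p31), (72,p30), (72,p31)}
  {72, 73} × {p29, p31} = {(72,p29), (72,p31), (73,p29), (73,p31)}
  {72, 73} × {p30, p31} = {(72,p30), (72,p31), (73,p30), (73,p31)}
  {71, 72} × {p29, p30, p31} = {(71,p29), (71,p30), (71,p31), (72,p29), (72,p30), (72,p31)}
  {71, 72, 73} × {p29, p31} = {(71,p29), (71,p31), (72,p29), (72,p31), (73,p29), (73,p31)}
  {71, 72, 73} × {p30, p31} = {(71,p30), (71,p31), (72,p30), (72,p31), (73,p30), (73,p31)}
  {72, 73} × {p29, p30, p31} = {(72,p29), (72,p30), (72,p31), (73,p29), (73,p30), (73,p31)}
  {71, 72, 73} × {p29, p30, p31} = {(71,p29), (71,p30), (71,p31), (72,p29), (72,p30), (72,p31), (73,p29), (73,p30), (73,p31)}
These 21 distinct sets form the basis B.
Close under arbitrary unions to get τ_{X×Y}; counting gives |τ_{X×Y}| = 70.


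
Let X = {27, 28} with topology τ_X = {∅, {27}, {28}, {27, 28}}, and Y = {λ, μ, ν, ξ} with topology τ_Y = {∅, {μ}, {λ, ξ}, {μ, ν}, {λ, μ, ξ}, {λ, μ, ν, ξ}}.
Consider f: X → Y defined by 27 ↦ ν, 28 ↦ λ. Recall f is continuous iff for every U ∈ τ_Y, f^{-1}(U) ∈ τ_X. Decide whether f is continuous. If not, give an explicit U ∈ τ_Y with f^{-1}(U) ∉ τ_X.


f IS continuous.

Compute f^{-1}(U) for each U ∈ τ_Y:
  U = ∅: f^{-1}(U) = ∅ ∈ τ_X ✓.
  U = {μ}: f^{-1}(U) = ∅ ∈ τ_X ✓.
  U = {λ, ξ}: f^{-1}(U) = {28} ∈ τ_X ✓.
  U = {μ, ν}: f^{-1}(U) = {27} ∈ τ_X ✓.
  U = {λ, μ, ξ}: f^{-1}(U) = {28} ∈ τ_X ✓.
  U = {λ, μ, ν, ξ}: f^{-1}(U) = {27, 28} ∈ τ_X ✓.
Every preimage lies in τ_X, so f IS continuous.


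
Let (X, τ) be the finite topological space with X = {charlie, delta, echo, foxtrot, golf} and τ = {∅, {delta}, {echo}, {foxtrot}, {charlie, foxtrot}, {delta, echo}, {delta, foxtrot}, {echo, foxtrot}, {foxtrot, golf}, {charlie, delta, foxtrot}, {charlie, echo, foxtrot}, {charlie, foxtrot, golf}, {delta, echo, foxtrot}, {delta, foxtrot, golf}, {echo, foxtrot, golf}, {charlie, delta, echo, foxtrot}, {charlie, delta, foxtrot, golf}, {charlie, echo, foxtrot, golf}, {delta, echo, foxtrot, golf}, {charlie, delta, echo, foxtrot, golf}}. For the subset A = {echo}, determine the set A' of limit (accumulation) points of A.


A' = ∅

For each x ∈ X, list the open sets U ∈ τ with x ∈ U, then check whether U ∩ (A ∖ {x}) ≠ ∅ for every such U.
  x = charlie: open {charlie, foxtrot} ∋ x has {charlie, foxtrot} ∩ (A ∖ {charlie}) = ∅, so x is NOT a limit point.
  x = delta: open {delta} ∋ x has {delta} ∩ (A ∖ {delta}) = ∅, so x is NOT a limit point.
  x = echo: open {echo} ∋ x has {echo} ∩ (A ∖ {echo}) = ∅, so x is NOT a limit point.
  x = foxtrot: open {foxtrot} ∋ x has {foxtrot} ∩ (A ∖ {foxtrot}) = ∅, so x is NOT a limit point.
  x = golf: open {foxtrot, golf} ∋ x has {foxtrot, golf} ∩ (A ∖ {golf}) = ∅, so x is NOT a limit point.
Collecting: A' = ∅.


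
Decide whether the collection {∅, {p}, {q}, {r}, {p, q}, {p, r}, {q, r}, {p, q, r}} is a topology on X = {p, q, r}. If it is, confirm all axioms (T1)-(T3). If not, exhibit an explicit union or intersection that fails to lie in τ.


τ IS a topology on X.

Axiom (T1): ∅ ∈ τ? Yes; X ∈ τ? Yes.
Axiom (T2/T3): check pairwise unions and intersections of members of τ.
All pairwise intersections and unions checked — each lies in τ. Therefore τ satisfies (T1), (T2), (T3): it IS a topology on X.


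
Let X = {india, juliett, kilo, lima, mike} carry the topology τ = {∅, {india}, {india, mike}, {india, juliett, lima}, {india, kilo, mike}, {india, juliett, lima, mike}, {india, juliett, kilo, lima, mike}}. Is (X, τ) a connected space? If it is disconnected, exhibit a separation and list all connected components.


(X, τ) is connected.

Find clopen sets (U ∈ τ with X ∖ U ∈ τ):
  U = ∅, X ∖ U = {india, juliett, kilo, lima, mike} — both open, so U is clopen.
  U = {india, juliett, kilo, lima, mike}, X ∖ U = ∅ — both open, so U is clopen.
Only trivial clopens (∅ and X) exist, so (X, τ) is connected.
Compute connected components by grouping points that agree on all clopens:
  component: {india, juliett, kilo, lima, mike}


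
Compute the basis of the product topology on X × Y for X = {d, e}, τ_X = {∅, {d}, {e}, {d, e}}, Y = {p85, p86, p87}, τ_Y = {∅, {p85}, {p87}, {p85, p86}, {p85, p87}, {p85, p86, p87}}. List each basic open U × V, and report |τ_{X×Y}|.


Basis B = {∅ × ∅, {d} × {p85}, {d} × {p87}, {e} × {p85}, {e} × {p87}, {d} × {p85, p86}, {d} × {p85, p87}, {d, e} × {p85}, {d, e} × {p87}, {e} × {p85, p86}, {e} × {p85, p87}, {d} × {p85, p86, p87}, {e} × {p85, p86, p87}, {d, e} × {p85, p86}, {d, e} × {p85, p87}, {d, e} × {p85, p86, p87}}; |τ_{X×Y}| = 36.

Enumerate products U × V with U ∈ τ_X, V ∈ τ_Y (deduplicated):
  ∅ × ∅ = {} (∅)
  {d} × {p85} = {(d,p85)}
  {d} × {p87} = {(d,p87)}
  {e} × {p85} = {(e,p85)}
  {e} × {p87} = {(e,p87)}
  {d} × {p85, p86} = {(d,p85), (d,p86)}
  {d} × {p85, p87} = {(d,p85), (d,p87)}
  {d, e} × {p85} = {(d,p85), (e,p85)}
  {d, e} × {p87} = {(d,p87), (e,p87)}
  {e} × {p85, p86} = {(e,p85), (e,p86)}
  {e} × {p85, p87} = {(e,p85), (e,p87)}
  {d} × {p85, p86, p87} = {(d,p85), (d,p86), (d,p87)}
  {e} × {p85, p86, p87} = {(e,p85), (e,p86), (e,p87)}
  {d, e} × {p85, p86} = {(d,p85), (d,p86), (e,p85), (e,p86)}
  {d, e} × {p85, p87} = {(d,p85), (d,p87), (e,p85), (e,p87)}
  {d, e} × {p85, p86, p87} = {(d,p85), (d,p86), (d,p87), (e,p85), (e,p86), (e,p87)}
These 16 distinct sets form the basis B.
Close under arbitrary unions to get τ_{X×Y}; counting gives |τ_{X×Y}| = 36.


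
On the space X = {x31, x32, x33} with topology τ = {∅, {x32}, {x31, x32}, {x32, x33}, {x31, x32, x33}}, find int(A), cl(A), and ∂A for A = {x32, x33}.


int(A) = {x32, x33}, cl(A) = {x31, x32, x33}, ∂A = {x31}.

Closed sets in (X, τ) are complements of opens:
  closed(X, τ) = {∅, {x31}, {x33}, {x31, x33}, {x31, x32, x33}}.
int(A) = ⋃ {U ∈ τ : U ⊆ A}. Opens contained in A: ∅, {x32}, {x32, x33}.
Taking the union of these: int(A) = {x32, x33}.
cl(A) = ⋂ {C closed : A ⊆ C}. Closed sets containing A: {x31, x32, x33}.
Intersecting these: cl(A) = {x31, x32, x33}.
∂A = cl(A) ∖ int(A) = {x31, x32, x33} ∖ {x32, x33} = {x31}.


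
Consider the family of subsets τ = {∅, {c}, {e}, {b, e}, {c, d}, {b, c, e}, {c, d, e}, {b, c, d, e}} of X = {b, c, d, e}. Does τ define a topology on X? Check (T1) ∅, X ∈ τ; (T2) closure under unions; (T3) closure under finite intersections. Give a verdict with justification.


τ is NOT a topology on X.

Axiom (T1): ∅ ∈ τ? Yes; X ∈ τ? Yes.
Axiom (T2/T3): check pairwise unions and intersections of members of τ.
Counterexample for (T2): {c} ∪ {e} = {c, e} ∉ τ. Therefore τ is NOT a topology.


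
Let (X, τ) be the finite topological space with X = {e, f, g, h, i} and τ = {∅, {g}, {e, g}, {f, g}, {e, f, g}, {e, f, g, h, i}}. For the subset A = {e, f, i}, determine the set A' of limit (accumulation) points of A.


A' = {h, i}

For each x ∈ X, list the open sets U ∈ τ with x ∈ U, then check whether U ∩ (A ∖ {x}) ≠ ∅ for every such U.
  x = e: open {e, g} ∋ x has {e, g} ∩ (A ∖ {e}) = ∅, so x is NOT a limit point.
  x = f: open {f, g} ∋ x has {f, g} ∩ (A ∖ {f}) = ∅, so x is NOT a limit point.
  x = g: open {g} ∋ x has {g} ∩ (A ∖ {g}) = ∅, so x is NOT a limit point.
  x = h: opens ∋ x are {e, f, g, h, i}; each meets A ∖ {h}, so x IS a limit point.
  x = i: opens ∋ x are {e, f, g, h, i}; each meets A ∖ {i}, so x IS a limit point.
Collecting: A' = {h, i}.


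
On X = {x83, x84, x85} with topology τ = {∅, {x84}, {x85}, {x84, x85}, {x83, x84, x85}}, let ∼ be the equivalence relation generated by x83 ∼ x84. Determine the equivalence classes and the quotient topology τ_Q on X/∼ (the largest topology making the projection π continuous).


X/∼ = {[x83=x84], [x85]}; |τ_Q| = 3.

Equivalence classes: [x83=x84], [x85].
Quotient map π: X → X/∼ sends x83 ↦ [x83=x84], x84 ↦ [x83=x84], x85 ↦ [x85].
For each subset V ⊆ X/∼, compute π^{-1}(V) ⊆ X and check whether π^{-1}(V) ∈ τ. V is open in τ_Q iff π^{-1}(V) ∈ τ.
  V = {}: π^{-1}(V) = ∅ ∈ τ ✓.
  V = {[x83=x84]}: π^{-1}(V) = {x83, x84} ∉ τ ✗.
  V = {[x85]}: π^{-1}(V) = {x85} ∈ τ ✓.
  V = {[x83=x84], [x85]}: π^{-1}(V) = {x83, x84, x85} ∈ τ ✓.
Open sets in the quotient: τ_Q = {{}, {[x85]}, {[x83=x84], [x85]}} (3 elements).


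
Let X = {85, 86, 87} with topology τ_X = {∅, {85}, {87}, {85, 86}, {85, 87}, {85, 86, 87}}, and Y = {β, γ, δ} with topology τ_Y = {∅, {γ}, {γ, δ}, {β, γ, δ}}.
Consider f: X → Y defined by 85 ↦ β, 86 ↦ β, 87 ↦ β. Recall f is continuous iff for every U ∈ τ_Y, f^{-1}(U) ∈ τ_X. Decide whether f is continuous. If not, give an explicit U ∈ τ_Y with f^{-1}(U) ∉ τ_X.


f IS continuous.

Compute f^{-1}(U) for each U ∈ τ_Y:
  U = ∅: f^{-1}(U) = ∅ ∈ τ_X ✓.
  U = {γ}: f^{-1}(U) = ∅ ∈ τ_X ✓.
  U = {γ, δ}: f^{-1}(U) = ∅ ∈ τ_X ✓.
  U = {β, γ, δ}: f^{-1}(U) = {85, 86, 87} ∈ τ_X ✓.
Every preimage lies in τ_X, so f IS continuous.


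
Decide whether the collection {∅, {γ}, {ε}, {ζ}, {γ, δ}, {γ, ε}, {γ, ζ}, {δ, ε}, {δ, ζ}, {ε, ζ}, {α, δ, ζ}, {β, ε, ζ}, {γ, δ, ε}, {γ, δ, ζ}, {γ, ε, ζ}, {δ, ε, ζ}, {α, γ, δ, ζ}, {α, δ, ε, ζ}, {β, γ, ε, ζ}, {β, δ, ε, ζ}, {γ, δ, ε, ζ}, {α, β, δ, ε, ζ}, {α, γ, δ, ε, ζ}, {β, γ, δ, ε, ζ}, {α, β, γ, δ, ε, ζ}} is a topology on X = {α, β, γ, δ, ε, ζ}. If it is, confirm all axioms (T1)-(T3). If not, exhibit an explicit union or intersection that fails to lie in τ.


τ is NOT a topology on X.

Axiom (T1): ∅ ∈ τ? Yes; X ∈ τ? Yes.
Axiom (T2/T3): check pairwise unions and intersections of members of τ.
Counterexample for (T3): {γ, δ} ∩ {δ, ε} = {δ} ∉ τ. Therefore τ is NOT a topology.


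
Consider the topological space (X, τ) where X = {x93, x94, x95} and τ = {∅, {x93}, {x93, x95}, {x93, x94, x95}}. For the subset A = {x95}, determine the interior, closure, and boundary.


int(A) = ∅, cl(A) = {x94, x95}, ∂A = {x94, x95}.

Closed sets in (X, τ) are complements of opens:
  closed(X, τ) = {∅, {x94}, {x94, x95}, {x93, x94, x95}}.
int(A) = ⋃ {U ∈ τ : U ⊆ A}. Opens contained in A: ∅.
Taking the union of these: int(A) = ∅.
cl(A) = ⋂ {C closed : A ⊆ C}. Closed sets containing A: {x94, x95}, {x93, x94, x95}.
Intersecting these: cl(A) = {x94, x95}.
∂A = cl(A) ∖ int(A) = {x94, x95} ∖ ∅ = {x94, x95}.


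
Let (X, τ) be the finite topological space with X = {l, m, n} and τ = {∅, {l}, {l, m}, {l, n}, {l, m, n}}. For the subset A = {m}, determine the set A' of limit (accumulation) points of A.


A' = ∅

For each x ∈ X, list the open sets U ∈ τ with x ∈ U, then check whether U ∩ (A ∖ {x}) ≠ ∅ for every such U.
  x = l: open {l} ∋ x has {l} ∩ (A ∖ {l}) = ∅, so x is NOT a limit point.
  x = m: open {l, m} ∋ x has {l, m} ∩ (A ∖ {m}) = ∅, so x is NOT a limit point.
  x = n: open {l, n} ∋ x has {l, n} ∩ (A ∖ {n}) = ∅, so x is NOT a limit point.
Collecting: A' = ∅.


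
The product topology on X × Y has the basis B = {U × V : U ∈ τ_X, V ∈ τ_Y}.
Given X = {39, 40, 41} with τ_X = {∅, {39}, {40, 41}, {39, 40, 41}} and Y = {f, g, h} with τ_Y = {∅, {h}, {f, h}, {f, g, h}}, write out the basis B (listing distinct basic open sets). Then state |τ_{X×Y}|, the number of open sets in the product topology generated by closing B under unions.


Basis B = {∅ × ∅, {39} × {h}, {39} × {f, h}, {40, 41} × {h}, {39} × {f, g, h}, {39, 40, 41} × {h}, {40, 41} × {f, h}, {39, 40, 41} × {f, h}, {40, 41} × {f, g, h}, {39, 40, 41} × {f, g, h}}; |τ_{X×Y}| = 16.

Enumerate products U × V with U ∈ τ_X, V ∈ τ_Y (deduplicated):
  ∅ × ∅ = {} (∅)
  {39} × {h} = {(39,h)}
  {39} × {f, h} = {(39,f), (39,h)}
  {40, 41} × {h} = {(40,h), (41,h)}
  {39} × {f, g, h} = {(39,f), (39,g), (39,h)}
  {39, 40, 41} × {h} = {(39,h), (40,h), (41,h)}
  {40, 41} × {f, h} = {(40,f), (40,h), (41,f), (41,h)}
  {39, 40, 41} × {f, h} = {(39,f), (39,h), (40,f), (40,h), (41,f), (41,h)}
  {40, 41} × {f, g, h} = {(40,f), (40,g), (40,h), (41,f), (41,g), (41,h)}
  {39, 40, 41} × {f, g, h} = {(39,f), (39,g), (39,h), (40,f), (40,g), (40,h), (41,f), (41,g), (41,h)}
These 10 distinct sets form the basis B.
Close under arbitrary unions to get τ_{X×Y}; counting gives |τ_{X×Y}| = 16.


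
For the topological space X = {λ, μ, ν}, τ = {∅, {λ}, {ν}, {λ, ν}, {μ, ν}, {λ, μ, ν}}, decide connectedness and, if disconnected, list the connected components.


(X, τ) is disconnected; components = [{λ}, {μ, ν}].

Find clopen sets (U ∈ τ with X ∖ U ∈ τ):
  U = ∅, X ∖ U = {λ, μ, ν} — both open, so U is clopen.
  U = {λ}, X ∖ U = {μ, ν} — both open, so U is clopen.
  U = {μ, ν}, X ∖ U = {λ} — both open, so U is clopen.
  U = {λ, μ, ν}, X ∖ U = ∅ — both open, so U is clopen.
Nontrivial clopen(s) exist: e.g. {λ}. So (X, τ) is disconnected.
Compute connected components by grouping points that agree on all clopens:
  component: {λ}
  component: {μ, ν}


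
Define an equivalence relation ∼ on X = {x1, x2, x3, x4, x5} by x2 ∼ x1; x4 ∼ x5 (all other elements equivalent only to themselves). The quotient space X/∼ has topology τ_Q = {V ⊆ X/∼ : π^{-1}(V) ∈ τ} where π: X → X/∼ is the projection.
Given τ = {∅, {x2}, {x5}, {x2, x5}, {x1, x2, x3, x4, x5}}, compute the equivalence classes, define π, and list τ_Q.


X/∼ = {[x1=x2], [x3], [x4=x5]}; |τ_Q| = 2.

Equivalence classes: [x1=x2], [x3], [x4=x5].
Quotient map π: X → X/∼ sends x1 ↦ [x1=x2], x2 ↦ [x1=x2], x3 ↦ [x3], x4 ↦ [x4=x5], x5 ↦ [x4=x5].
For each subset V ⊆ X/∼, compute π^{-1}(V) ⊆ X and check whether π^{-1}(V) ∈ τ. V is open in τ_Q iff π^{-1}(V) ∈ τ.
  V = {}: π^{-1}(V) = ∅ ∈ τ ✓.
  V = {[x1=x2]}: π^{-1}(V) = {x1, x2} ∉ τ ✗.
  V = {[x3]}: π^{-1}(V) = {x3} ∉ τ ✗.
  V = {[x1=x2], [x3]}: π^{-1}(V) = {x1, x2, x3} ∉ τ ✗.
  V = {[x4=x5]}: π^{-1}(V) = {x4, x5} ∉ τ ✗.
  V = {[x1=x2], [x4=x5]}: π^{-1}(V) = {x1, x2, x4, x5} ∉ τ ✗.
  V = {[x3], [x4=x5]}: π^{-1}(V) = {x3, x4, x5} ∉ τ ✗.
  V = {[x1=x2], [x3], [x4=x5]}: π^{-1}(V) = {x1, x2, x3, x4, x5} ∈ τ ✓.
Open sets in the quotient: τ_Q = {{}, {[x1=x2], [x3], [x4=x5]}} (2 elements).
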